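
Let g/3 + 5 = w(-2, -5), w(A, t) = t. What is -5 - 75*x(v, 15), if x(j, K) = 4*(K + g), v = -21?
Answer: 4495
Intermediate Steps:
g = -30 (g = -15 + 3*(-5) = -15 - 15 = -30)
x(j, K) = -120 + 4*K (x(j, K) = 4*(K - 30) = 4*(-30 + K) = -120 + 4*K)
-5 - 75*x(v, 15) = -5 - 75*(-120 + 4*15) = -5 - 75*(-120 + 60) = -5 - 75*(-60) = -5 + 4500 = 4495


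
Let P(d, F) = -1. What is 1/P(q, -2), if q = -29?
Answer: -1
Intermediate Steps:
1/P(q, -2) = 1/(-1) = -1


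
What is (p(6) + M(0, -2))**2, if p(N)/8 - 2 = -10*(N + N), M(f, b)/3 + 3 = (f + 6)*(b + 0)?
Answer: 978121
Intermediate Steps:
M(f, b) = -9 + 3*b*(6 + f) (M(f, b) = -9 + 3*((f + 6)*(b + 0)) = -9 + 3*((6 + f)*b) = -9 + 3*(b*(6 + f)) = -9 + 3*b*(6 + f))
p(N) = 16 - 160*N (p(N) = 16 + 8*(-10*(N + N)) = 16 + 8*(-20*N) = 16 - 160*N)
(p(6) + M(0, -2))**2 = ((16 - 160*6) + (-9 + 18*(-2) + 3*(-2)*0))**2 = ((16 - 960) + (-9 - 36 + 0))**2 = (-944 - 45)**2 = (-989)**2 = 978121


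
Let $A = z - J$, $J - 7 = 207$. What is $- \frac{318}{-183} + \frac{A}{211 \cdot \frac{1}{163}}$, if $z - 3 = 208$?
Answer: $- \frac{7463}{12871} \approx -0.57983$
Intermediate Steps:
$z = 211$ ($z = 3 + 208 = 211$)
$J = 214$ ($J = 7 + 207 = 214$)
$A = -3$ ($A = 211 - 214 = -3$)
$- \frac{318}{-183} + \frac{A}{211 \cdot \frac{1}{163}} = - \frac{318}{-183} - \frac{3}{211 \cdot \frac{1}{163}} = \left(-318\right) \left(- \frac{1}{183}\right) - \frac{3}{211 \cdot \frac{1}{163}} = \frac{106}{61} - \frac{3}{\frac{211}{163}} = \frac{106}{61} - \frac{489}{211} = - \frac{7463}{12871}$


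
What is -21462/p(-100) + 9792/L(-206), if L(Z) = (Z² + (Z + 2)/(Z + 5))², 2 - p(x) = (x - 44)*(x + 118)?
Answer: -150610998019939/18203577747300 ≈ -8.2737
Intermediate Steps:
p(x) = 2 - (-44 + x)*(118 + x) (p(x) = 2 - (x - 44)*(x + 118) = 2 - (-44 + x)*(118 + x))
L(Z) = (Z² + (2 + Z)/(5 + Z))²
-21462/p(-100) + 9792/L(-206) = -21462/(5194 - 1*(-100)² - 74*(-100)) + 9792/(((2 - 206 + (-206)³ + 5*(-206)²)²/(5 - 206)²)) = -21462/(5194 - 1*10000 + 7400) + 9792/(((2 - 206 - 8741816 + 5*42436)²/(-201)²)) = -21462/(5194 - 10000 + 7400) + 9792/(((2 - 206 - 8741816 + 212180)²/40401)) = -21462/2594 + 9792/(((1/40401)*(-8529840)²)) = -21462*1/2594 + 9792/(((1/40401)*72758170425600)) = -10731/1297 + 9792/(8084241158400/4489) = -10731/1297 + 9792*(4489/8084241158400) = -10731/1297 + 76313/14035140900 = -150610998019939/18203577747300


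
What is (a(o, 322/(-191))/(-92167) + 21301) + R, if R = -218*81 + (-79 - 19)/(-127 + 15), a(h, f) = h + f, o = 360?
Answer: 513170653943/140831176 ≈ 3643.9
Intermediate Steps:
a(h, f) = f + h
R = -141257/8 (R = -17658 - 98/(-112) = -17658 - 98*(-1/112) = -17658 + 7/8 = -141257/8 ≈ -17657.)
(a(o, 322/(-191))/(-92167) + 21301) + R = ((322/(-191) + 360)/(-92167) + 21301) - 141257/8 = ((322*(-1/191) + 360)*(-1/92167) + 21301) - 141257/8 = ((-322/191 + 360)*(-1/92167) + 21301) - 141257/8 = ((68438/191)*(-1/92167) + 21301) - 141257/8 = (-68438/17603897 + 21301) - 141257/8 = 374980541559/17603897 - 141257/8 = 513170653943/140831176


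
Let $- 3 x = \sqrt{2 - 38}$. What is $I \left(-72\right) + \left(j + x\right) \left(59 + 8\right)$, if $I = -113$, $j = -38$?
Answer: $5590 - 134 i \approx 5590.0 - 134.0 i$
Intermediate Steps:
$x = - 2 i$ ($x = - \frac{\sqrt{2 - 38}}{3} = - \frac{\sqrt{-36}}{3} = - \frac{6 i}{3} = - 2 i \approx - 2.0 i$)
$I \left(-72\right) + \left(j + x\right) \left(59 + 8\right) = \left(-113\right) \left(-72\right) + \left(-38 - 2 i\right) \left(59 + 8\right) = 8136 + \left(-38 - 2 i\right) 67 = 8136 - \left(2546 + 134 i\right) = 5590 - 134 i$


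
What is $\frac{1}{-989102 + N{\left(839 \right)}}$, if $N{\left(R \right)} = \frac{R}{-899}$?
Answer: $- \frac{899}{889203537} \approx -1.011 \cdot 10^{-6}$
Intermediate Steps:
$N{\left(R \right)} = - \frac{R}{899}$ ($N{\left(R \right)} = R \left(- \frac{1}{899}\right) = - \frac{R}{899}$)
$\frac{1}{-989102 + N{\left(839 \right)}} = \frac{1}{-989102 - \frac{839}{899}} = \frac{1}{- \frac{889203537}{899}} = - \frac{899}{889203537}$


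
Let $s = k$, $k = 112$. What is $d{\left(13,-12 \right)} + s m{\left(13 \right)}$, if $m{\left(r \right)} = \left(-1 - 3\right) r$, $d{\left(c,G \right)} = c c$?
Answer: $-5655$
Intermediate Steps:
$d{\left(c,G \right)} = c^{2}$
$m{\left(r \right)} = - 4 r$
$s = 112$
$d{\left(13,-12 \right)} + s m{\left(13 \right)} = 13^{2} + 112 \left(\left(-4\right) 13\right) = 169 + 112 \left(-52\right) = 169 - 5824 = -5655$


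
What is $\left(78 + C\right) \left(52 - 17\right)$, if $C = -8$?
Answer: $2450$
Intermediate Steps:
$\left(78 + C\right) \left(52 - 17\right) = \left(78 - 8\right) \left(52 - 17\right) = 70 \left(52 - 17\right) = 70 \cdot 35 = 2450$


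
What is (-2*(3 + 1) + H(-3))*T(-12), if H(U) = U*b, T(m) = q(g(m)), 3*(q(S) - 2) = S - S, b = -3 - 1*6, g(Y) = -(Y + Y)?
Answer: 38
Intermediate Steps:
g(Y) = -2*Y
b = -9 (b = -3 - 6 = -9)
q(S) = 2 (q(S) = 2 + (S - S)/3 = 2 + (⅓)*0 = 2 + 0 = 2)
T(m) = 2
H(U) = -9*U (H(U) = U*(-9) = -9*U)
(-2*(3 + 1) + H(-3))*T(-12) = (-2*(3 + 1) - 9*(-3))*2 = (-2*4 + 27)*2 = (-8 + 27)*2 = 19*2 = 38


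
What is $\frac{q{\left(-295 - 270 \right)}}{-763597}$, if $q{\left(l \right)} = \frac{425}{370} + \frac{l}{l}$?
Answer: $- \frac{159}{56506178} \approx -2.8139 \cdot 10^{-6}$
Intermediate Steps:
$q{\left(l \right)} = \frac{159}{74}$ ($q{\left(l \right)} = 425 \cdot \frac{1}{370} + 1 = \frac{85}{74} + 1 = \frac{159}{74}$)
$\frac{q{\left(-295 - 270 \right)}}{-763597} = \frac{159}{74 \left(-763597\right)} = \frac{159}{74} \left(- \frac{1}{763597}\right) = - \frac{159}{56506178}$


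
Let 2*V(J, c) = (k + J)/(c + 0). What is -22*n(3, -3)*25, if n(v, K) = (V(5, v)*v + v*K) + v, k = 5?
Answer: 550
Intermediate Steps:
V(J, c) = (5 + J)/(2*c) (V(J, c) = ((5 + J)/(c + 0))/2 = ((5 + J)/c)/2 = (5 + J)/(2*c))
n(v, K) = 5 + v + K*v (n(v, K) = (((5 + 5)/(2*v))*v + v*K) + v = (((1/2)*10/v)*v + K*v) + v = ((5/v)*v + K*v) + v = (5 + K*v) + v = 5 + v + K*v)
-22*n(3, -3)*25 = -22*(5 + 3*(1 - 3))*25 = -22*(5 + 3*(-2))*25 = -22*(5 - 6)*25 = -22*(-1)*25 = 22*25 = 550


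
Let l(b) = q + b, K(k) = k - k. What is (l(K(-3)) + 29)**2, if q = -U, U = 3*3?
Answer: 400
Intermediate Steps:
U = 9
q = -9 (q = -1*9 = -9)
K(k) = 0
l(b) = -9 + b
(l(K(-3)) + 29)**2 = ((-9 + 0) + 29)**2 = (-9 + 29)**2 = 20**2 = 400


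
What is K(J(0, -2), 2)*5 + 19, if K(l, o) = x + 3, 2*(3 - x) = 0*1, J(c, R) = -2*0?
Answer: 49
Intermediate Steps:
J(c, R) = 0
x = 3 (x = 3 - 0 = 3 - ½*0 = 3 + 0 = 3)
K(l, o) = 6 (K(l, o) = 3 + 3 = 6)
K(J(0, -2), 2)*5 + 19 = 6*5 + 19 = 30 + 19 = 49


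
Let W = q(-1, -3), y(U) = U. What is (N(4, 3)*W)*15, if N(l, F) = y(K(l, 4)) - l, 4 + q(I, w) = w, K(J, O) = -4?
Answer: 840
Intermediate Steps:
q(I, w) = -4 + w
W = -7 (W = -4 - 3 = -7)
N(l, F) = -4 - l
(N(4, 3)*W)*15 = ((-4 - 1*4)*(-7))*15 = ((-4 - 4)*(-7))*15 = -8*(-7)*15 = 56*15 = 840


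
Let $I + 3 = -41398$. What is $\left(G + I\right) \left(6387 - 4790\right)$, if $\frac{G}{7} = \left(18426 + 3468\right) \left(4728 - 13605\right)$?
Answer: $-2172738729199$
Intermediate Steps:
$I = -41401$ ($I = -3 - 41398 = -41401$)
$G = -1360471266$ ($G = 7 \left(18426 + 3468\right) \left(4728 - 13605\right) = 7 \cdot 21894 \left(-8877\right) = 7 \left(-194353038\right) = -1360471266$)
$\left(G + I\right) \left(6387 - 4790\right) = \left(-1360471266 - 41401\right) \left(6387 - 4790\right) = \left(-1360512667\right) 1597 = -2172738729199$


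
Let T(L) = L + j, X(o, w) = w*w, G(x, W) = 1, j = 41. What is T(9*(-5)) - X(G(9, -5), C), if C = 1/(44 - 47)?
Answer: -37/9 ≈ -4.1111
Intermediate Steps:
C = -⅓ (C = 1/(-3) = -⅓ ≈ -0.33333)
X(o, w) = w²
T(L) = 41 + L (T(L) = L + 41 = 41 + L)
T(9*(-5)) - X(G(9, -5), C) = (41 + 9*(-5)) - (-⅓)² = (41 - 45) - 1*⅑ = -4 - ⅑ = -37/9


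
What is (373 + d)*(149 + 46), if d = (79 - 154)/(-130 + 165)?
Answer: 506220/7 ≈ 72317.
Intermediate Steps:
d = -15/7 (d = -75/35 = -75*1/35 = -15/7 ≈ -2.1429)
(373 + d)*(149 + 46) = (373 - 15/7)*(149 + 46) = (2596/7)*195 = 506220/7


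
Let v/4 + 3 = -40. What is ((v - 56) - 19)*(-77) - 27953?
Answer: -8934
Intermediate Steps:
v = -172 (v = -12 + 4*(-40) = -12 - 160 = -172)
((v - 56) - 19)*(-77) - 27953 = ((-172 - 56) - 19)*(-77) - 27953 = (-228 - 19)*(-77) - 27953 = -247*(-77) - 27953 = 19019 - 27953 = -8934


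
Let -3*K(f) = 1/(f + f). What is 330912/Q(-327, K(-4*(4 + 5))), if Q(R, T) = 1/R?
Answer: -108208224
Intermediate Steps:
K(f) = -1/(6*f) (K(f) = -1/(3*(f + f)) = -1/(2*f)/3 = -1/(6*f))
330912/Q(-327, K(-4*(4 + 5))) = 330912/(1/(-327)) = 330912/(-1/327) = 330912*(-327) = -108208224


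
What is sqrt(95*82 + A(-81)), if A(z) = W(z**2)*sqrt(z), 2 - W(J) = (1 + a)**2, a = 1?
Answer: sqrt(7790 - 18*I) ≈ 88.261 - 0.102*I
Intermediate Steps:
W(J) = -2 (W(J) = 2 - (1 + 1)**2 = 2 - 1*2**2 = 2 - 1*4 = 2 - 4 = -2)
A(z) = -2*sqrt(z)
sqrt(95*82 + A(-81)) = sqrt(95*82 - 18*I) = sqrt(7790 - 18*I)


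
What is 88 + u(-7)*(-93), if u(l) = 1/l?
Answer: 709/7 ≈ 101.29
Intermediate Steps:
88 + u(-7)*(-93) = 88 - 93/(-7) = 88 - ⅐*(-93) = 88 + 93/7 = 709/7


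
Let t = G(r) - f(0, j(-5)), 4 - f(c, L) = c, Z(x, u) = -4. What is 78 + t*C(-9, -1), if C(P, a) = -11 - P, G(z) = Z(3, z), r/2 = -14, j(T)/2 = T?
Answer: 94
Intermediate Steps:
j(T) = 2*T
f(c, L) = 4 - c
r = -28 (r = 2*(-14) = -28)
G(z) = -4
t = -8 (t = -4 - (4 - 1*0) = -4 - (4 + 0) = -4 - 1*4 = -4 - 4 = -8)
78 + t*C(-9, -1) = 78 - 8*(-11 - 1*(-9)) = 78 - 8*(-11 + 9) = 78 - 8*(-2) = 78 + 16 = 94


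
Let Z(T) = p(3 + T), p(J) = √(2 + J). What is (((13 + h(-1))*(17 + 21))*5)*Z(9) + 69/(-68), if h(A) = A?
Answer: -69/68 + 2280*√14 ≈ 8530.0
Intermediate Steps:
Z(T) = √(5 + T) (Z(T) = √(2 + (3 + T)) = √(5 + T))
(((13 + h(-1))*(17 + 21))*5)*Z(9) + 69/(-68) = (((13 - 1)*(17 + 21))*5)*√(5 + 9) + 69/(-68) = ((12*38)*5)*√14 + 69*(-1/68) = (456*5)*√14 - 69/68 = 2280*√14 - 69/68 = -69/68 + 2280*√14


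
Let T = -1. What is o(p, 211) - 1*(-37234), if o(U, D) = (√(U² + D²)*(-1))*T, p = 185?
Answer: 37234 + √78746 ≈ 37515.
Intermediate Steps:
o(U, D) = √(D² + U²) (o(U, D) = (√(U² + D²)*(-1))*(-1) = (√(D² + U²)*(-1))*(-1) = -√(D² + U²)*(-1) = √(D² + U²))
o(p, 211) - 1*(-37234) = √(211² + 185²) - 1*(-37234) = √(44521 + 34225) + 37234 = √78746 + 37234 = 37234 + √78746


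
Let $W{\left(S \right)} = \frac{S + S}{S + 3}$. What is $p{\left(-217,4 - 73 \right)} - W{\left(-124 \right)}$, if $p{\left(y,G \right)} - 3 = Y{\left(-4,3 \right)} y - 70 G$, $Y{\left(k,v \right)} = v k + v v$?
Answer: $\frac{663316}{121} \approx 5482.0$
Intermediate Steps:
$W{\left(S \right)} = \frac{2 S}{3 + S}$
$Y{\left(k,v \right)} = v^{2} + k v$ ($Y{\left(k,v \right)} = k v + v^{2} = v^{2} + k v$)
$p{\left(y,G \right)} = 3 - 70 G - 3 y$ ($p{\left(y,G \right)} = 3 - \left(70 G - 3 \left(-4 + 3\right) y\right) = 3 - \left(70 G - 3 \left(-1\right) y\right) = 3 - \left(3 y + 70 G\right) = 3 - 70 G - 3 y$)
$p{\left(-217,4 - 73 \right)} - W{\left(-124 \right)} = \left(3 - 70 \left(4 - 73\right) - -651\right) - 2 \left(-124\right) \frac{1}{3 - 124} = \left(3 - -4830 + 651\right) - 2 \left(-124\right) \frac{1}{-121} = \left(3 + 4830 + 651\right) - 2 \left(-124\right) \left(- \frac{1}{121}\right) = 5484 - \frac{248}{121} = \frac{663316}{121}$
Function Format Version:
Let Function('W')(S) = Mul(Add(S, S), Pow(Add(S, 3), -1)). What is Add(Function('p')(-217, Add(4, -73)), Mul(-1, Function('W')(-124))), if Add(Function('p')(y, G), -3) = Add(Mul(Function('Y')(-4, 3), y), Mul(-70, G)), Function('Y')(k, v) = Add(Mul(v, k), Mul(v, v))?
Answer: Rational(663316, 121) ≈ 5482.0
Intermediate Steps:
Function('W')(S) = Mul(2, S, Pow(Add(3, S), -1)) (Function('W')(S) = Mul(Mul(2, S), Pow(Add(3, S), -1)) = Mul(2, S, Pow(Add(3, S), -1)))
Function('Y')(k, v) = Add(Pow(v, 2), Mul(k, v)) (Function('Y')(k, v) = Add(Mul(k, v), Pow(v, 2)) = Add(Pow(v, 2), Mul(k, v)))
Function('p')(y, G) = Add(3, Mul(-70, G), Mul(-3, y)) (Function('p')(y, G) = Add(3, Add(Mul(Mul(3, Add(-4, 3)), y), Mul(-70, G))) = Add(3, Add(Mul(Mul(3, -1), y), Mul(-70, G))) = Add(3, Add(Mul(-3, y), Mul(-70, G))) = Add(3, Add(Mul(-70, G), Mul(-3, y))) = Add(3, Mul(-70, G), Mul(-3, y)))
Add(Function('p')(-217, Add(4, -73)), Mul(-1, Function('W')(-124))) = Add(Add(3, Mul(-70, Add(4, -73)), Mul(-3, -217)), Mul(-1, Mul(2, -124, Pow(Add(3, -124), -1)))) = Add(Add(3, Mul(-70, -69), 651), Mul(-1, Mul(2, -124, Pow(-121, -1)))) = Add(Add(3, 4830, 651), Mul(-1, Mul(2, -124, Rational(-1, 121)))) = Add(5484, Mul(-1, Rational(248, 121))) = Add(5484, Rational(-248, 121)) = Rational(663316, 121)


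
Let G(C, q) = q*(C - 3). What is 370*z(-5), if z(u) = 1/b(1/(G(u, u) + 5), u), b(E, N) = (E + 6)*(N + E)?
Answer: -374625/30352 ≈ -12.343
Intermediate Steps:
G(C, q) = q*(-3 + C)
b(E, N) = (6 + E)*(E + N)
z(u) = 1/((5 + u*(-3 + u))⁻² + 6*u + 6/(5 + u*(-3 + u)) + u/(5 + u*(-3 + u))) (z(u) = 1/((1/(u*(-3 + u) + 5))² + 6/(u*(-3 + u) + 5) + 6*u + u/(u*(-3 + u) + 5)) = 1/((1/(5 + u*(-3 + u)))² + 6/(5 + u*(-3 + u)) + 6*u + u/(5 + u*(-3 + u))) = 1/((5 + u*(-3 + u))⁻² + 6/(5 + u*(-3 + u)) + 6*u + u/(5 + u*(-3 + u))) = 1/((5 + u*(-3 + u))⁻² + 6*u + 6/(5 + u*(-3 + u)) + u/(5 + u*(-3 + u))))
370*z(-5) = 370*((5 - 5*(-3 - 5))³/(5 - 5*(-3 - 5) + (5 - 5*(-3 - 5))²*(6 - 5) + 6*(-5)*(5 - 5*(-3 - 5))³)) = 370*((5 - 5*(-8))³/(5 - 5*(-8) + (5 - 5*(-8))²*1 + 6*(-5)*(5 - 5*(-8))³)) = 370*((5 + 40)³/(5 + 40 + (5 + 40)²*1 + 6*(-5)*(5 + 40)³)) = 370*(45³/(5 + 40 + 45²*1 + 6*(-5)*45³)) = 370*(91125/(5 + 40 + 2025*1 + 6*(-5)*91125)) = 370*(91125/(5 + 40 + 2025 - 2733750)) = 370*(91125/(-2731680)) = 370*(91125*(-1/2731680)) = 370*(-2025/60704) = -374625/30352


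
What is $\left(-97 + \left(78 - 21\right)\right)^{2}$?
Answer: $1600$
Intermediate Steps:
$\left(-97 + \left(78 - 21\right)\right)^{2} = \left(-97 + 57\right)^{2} = \left(-40\right)^{2} = 1600$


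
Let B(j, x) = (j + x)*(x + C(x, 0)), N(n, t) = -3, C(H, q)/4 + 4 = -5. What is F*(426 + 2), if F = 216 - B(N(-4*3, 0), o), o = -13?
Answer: -243104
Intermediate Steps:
C(H, q) = -36 (C(H, q) = -16 + 4*(-5) = -16 - 20 = -36)
B(j, x) = (-36 + x)*(j + x) (B(j, x) = (j + x)*(x - 36) = (j + x)*(-36 + x) = (-36 + x)*(j + x))
F = -568 (F = 216 - ((-13)² - 36*(-3) - 36*(-13) - 3*(-13)) = 216 - (169 + 108 + 468 + 39) = 216 - 1*784 = 216 - 784 = -568)
F*(426 + 2) = -568*(426 + 2) = -568*428 = -243104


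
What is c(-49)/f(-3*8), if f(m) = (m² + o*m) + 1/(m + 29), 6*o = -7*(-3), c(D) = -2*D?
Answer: 490/2461 ≈ 0.19911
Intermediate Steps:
o = 7/2 (o = (-7*(-3))/6 = (⅙)*21 = 7/2 ≈ 3.5000)
f(m) = m² + 1/(29 + m) + 7*m/2 (f(m) = (m² + 7*m/2) + 1/(m + 29) = (m² + 7*m/2) + 1/(29 + m) = m² + 1/(29 + m) + 7*m/2)
c(-49)/f(-3*8) = (-2*(-49))/(((2 + 2*(-3*8)³ + 65*(-3*8)² + 203*(-3*8))/(2*(29 - 3*8)))) = 98/(((2 + 2*(-24)³ + 65*(-24)² + 203*(-24))/(2*(29 - 24)))) = 98/(((½)*(2 + 2*(-13824) + 65*576 - 4872)/5)) = 98/(((½)*(⅕)*(2 - 27648 + 37440 - 4872))) = 98/(((½)*(⅕)*4922)) = 98/(2461/5) = 98*(5/2461) = 490/2461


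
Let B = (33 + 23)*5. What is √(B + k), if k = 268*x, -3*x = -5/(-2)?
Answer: √510/3 ≈ 7.5277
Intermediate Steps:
x = -⅚ (x = -(-5)/(3*(-2)) = -(-5)*(-1)/(3*2) = -⅓*5/2 = -⅚ ≈ -0.83333)
k = -670/3 (k = 268*(-⅚) = -670/3 ≈ -223.33)
B = 280 (B = 56*5 = 280)
√(B + k) = √(280 - 670/3) = √(170/3) = √510/3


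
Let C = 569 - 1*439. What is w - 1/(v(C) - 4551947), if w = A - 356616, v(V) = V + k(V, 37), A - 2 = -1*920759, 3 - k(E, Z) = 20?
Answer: -5814389852081/4551834 ≈ -1.2774e+6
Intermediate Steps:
k(E, Z) = -17 (k(E, Z) = 3 - 1*20 = 3 - 20 = -17)
A = -920757 (A = 2 - 1*920759 = 2 - 920759 = -920757)
C = 130 (C = 569 - 439 = 130)
v(V) = -17 + V (v(V) = V - 17 = -17 + V)
w = -1277373 (w = -920757 - 356616 = -1277373)
w - 1/(v(C) - 4551947) = -1277373 - 1/((-17 + 130) - 4551947) = -1277373 - 1/(113 - 4551947) = -1277373 - 1/(-4551834) = -1277373 - 1*(-1/4551834) = -1277373 + 1/4551834 = -5814389852081/4551834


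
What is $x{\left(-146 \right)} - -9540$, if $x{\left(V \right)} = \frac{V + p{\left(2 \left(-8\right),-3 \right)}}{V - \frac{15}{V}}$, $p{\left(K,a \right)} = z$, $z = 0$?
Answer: $\frac{203232856}{21301} \approx 9541.0$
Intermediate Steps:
$p{\left(K,a \right)} = 0$
$x{\left(V \right)} = \frac{V}{V - \frac{15}{V}}$ ($x{\left(V \right)} = \frac{V + 0}{V - \frac{15}{V}} = \frac{V}{V - \frac{15}{V}}$)
$x{\left(-146 \right)} - -9540 = \frac{\left(-146\right)^{2}}{-15 + \left(-146\right)^{2}} - -9540 = \frac{21316}{-15 + 21316} + 9540 = \frac{21316}{21301} + 9540 = \frac{203232856}{21301}$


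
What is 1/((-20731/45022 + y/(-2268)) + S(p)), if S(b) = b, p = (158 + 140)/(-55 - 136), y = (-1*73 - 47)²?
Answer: -541749726/4534379951 ≈ -0.11948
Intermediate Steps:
y = 14400 (y = (-73 - 47)² = (-120)² = 14400)
p = -298/191 (p = 298/(-191) = 298*(-1/191) = -298/191 ≈ -1.5602)
1/((-20731/45022 + y/(-2268)) + S(p)) = 1/((-20731/45022 + 14400/(-2268)) - 298/191) = 1/((-20731*1/45022 + 14400*(-1/2268)) - 298/191) = 1/((-20731/45022 - 400/63) - 298/191) = 1/(-19314853/2836386 - 298/191) = 1/(-4534379951/541749726) = -541749726/4534379951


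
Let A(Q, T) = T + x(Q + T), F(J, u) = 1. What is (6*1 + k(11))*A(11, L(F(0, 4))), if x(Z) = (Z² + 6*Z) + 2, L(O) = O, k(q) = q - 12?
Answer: 1095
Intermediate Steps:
k(q) = -12 + q
x(Z) = 2 + Z² + 6*Z
A(Q, T) = 2 + (Q + T)² + 6*Q + 7*T (A(Q, T) = T + (2 + (Q + T)² + 6*(Q + T)) = T + (2 + (Q + T)² + (6*Q + 6*T)) = T + (2 + (Q + T)² + 6*Q + 6*T) = 2 + (Q + T)² + 6*Q + 7*T)
(6*1 + k(11))*A(11, L(F(0, 4))) = (6*1 + (-12 + 11))*(2 + (11 + 1)² + 6*11 + 7*1) = (6 - 1)*(2 + 12² + 66 + 7) = 5*(2 + 144 + 66 + 7) = 5*219 = 1095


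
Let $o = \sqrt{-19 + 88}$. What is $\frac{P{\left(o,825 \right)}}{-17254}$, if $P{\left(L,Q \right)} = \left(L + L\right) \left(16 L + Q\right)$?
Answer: $- \frac{1104}{8627} - \frac{825 \sqrt{69}}{8627} \approx -0.92233$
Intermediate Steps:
$o = \sqrt{69} \approx 8.3066$
$P{\left(L,Q \right)} = 2 L \left(Q + 16 L\right)$
$\frac{P{\left(o,825 \right)}}{-17254} = \frac{2 \sqrt{69} \left(825 + 16 \sqrt{69}\right)}{-17254} = 2 \sqrt{69} \left(825 + 16 \sqrt{69}\right) \left(- \frac{1}{17254}\right) = - \frac{\sqrt{69} \left(825 + 16 \sqrt{69}\right)}{8627}$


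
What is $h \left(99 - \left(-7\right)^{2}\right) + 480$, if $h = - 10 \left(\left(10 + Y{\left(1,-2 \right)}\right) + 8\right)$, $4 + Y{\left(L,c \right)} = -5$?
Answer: $-4020$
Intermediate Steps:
$Y{\left(L,c \right)} = -9$ ($Y{\left(L,c \right)} = -4 - 5 = -9$)
$h = -90$ ($h = - 10 \left(\left(10 - 9\right) + 8\right) = - 10 \left(1 + 8\right) = \left(-10\right) 9 = -90$)
$h \left(99 - \left(-7\right)^{2}\right) + 480 = - 90 \left(99 - \left(-7\right)^{2}\right) + 480 = - 90 \left(99 - 49\right) + 480 = \left(-90\right) 50 + 480 = -4500 + 480 = -4020$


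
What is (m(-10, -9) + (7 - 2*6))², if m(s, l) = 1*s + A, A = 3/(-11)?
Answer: 28224/121 ≈ 233.26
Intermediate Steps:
A = -3/11 (A = 3*(-1/11) = -3/11 ≈ -0.27273)
m(s, l) = -3/11 + s (m(s, l) = 1*s - 3/11 = s - 3/11 = -3/11 + s)
(m(-10, -9) + (7 - 2*6))² = ((-3/11 - 10) + (7 - 2*6))² = (-113/11 + (7 - 12))² = (-113/11 - 5)² = (-168/11)² = 28224/121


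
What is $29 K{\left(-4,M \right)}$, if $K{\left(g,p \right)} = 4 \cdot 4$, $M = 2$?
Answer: $464$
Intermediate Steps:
$K{\left(g,p \right)} = 16$
$29 K{\left(-4,M \right)} = 29 \cdot 16 = 464$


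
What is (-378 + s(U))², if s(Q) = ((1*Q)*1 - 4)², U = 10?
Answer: 116964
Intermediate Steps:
s(Q) = (-4 + Q)² (s(Q) = (Q*1 - 4)² = (Q - 4)² = (-4 + Q)²)
(-378 + s(U))² = (-378 + (-4 + 10)²)² = (-378 + 6²)² = (-378 + 36)² = (-342)² = 116964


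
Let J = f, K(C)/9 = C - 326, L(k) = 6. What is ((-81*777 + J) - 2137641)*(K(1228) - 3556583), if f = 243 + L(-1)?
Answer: 7807790444985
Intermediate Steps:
K(C) = -2934 + 9*C (K(C) = 9*(C - 326) = 9*(-326 + C) = -2934 + 9*C)
f = 249 (f = 243 + 6 = 249)
J = 249
((-81*777 + J) - 2137641)*(K(1228) - 3556583) = ((-81*777 + 249) - 2137641)*((-2934 + 9*1228) - 3556583) = ((-62937 + 249) - 2137641)*((-2934 + 11052) - 3556583) = (-62688 - 2137641)*(8118 - 3556583) = -2200329*(-3548465) = 7807790444985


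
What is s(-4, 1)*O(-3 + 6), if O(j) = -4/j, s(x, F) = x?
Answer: 16/3 ≈ 5.3333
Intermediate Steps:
s(-4, 1)*O(-3 + 6) = -(-16)/(-3 + 6) = -(-16)/3 = -4*(-4/3) = 16/3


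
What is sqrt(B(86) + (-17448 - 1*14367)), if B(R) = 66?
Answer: I*sqrt(31749) ≈ 178.18*I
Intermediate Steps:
sqrt(B(86) + (-17448 - 1*14367)) = sqrt(66 + (-17448 - 1*14367)) = sqrt(66 + (-17448 - 14367)) = sqrt(66 - 31815) = sqrt(-31749) = I*sqrt(31749)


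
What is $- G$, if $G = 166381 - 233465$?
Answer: $67084$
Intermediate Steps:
$G = -67084$
$- G = \left(-1\right) \left(-67084\right) = 67084$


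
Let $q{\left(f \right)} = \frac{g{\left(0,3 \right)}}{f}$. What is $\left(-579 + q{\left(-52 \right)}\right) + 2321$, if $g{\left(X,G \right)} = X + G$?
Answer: $\frac{90581}{52} \approx 1741.9$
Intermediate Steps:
$g{\left(X,G \right)} = G + X$
$q{\left(f \right)} = \frac{3}{f}$ ($q{\left(f \right)} = \frac{3 + 0}{f} = \frac{3}{f}$)
$\left(-579 + q{\left(-52 \right)}\right) + 2321 = \left(-579 + \frac{3}{-52}\right) + 2321 = \left(-579 + 3 \left(- \frac{1}{52}\right)\right) + 2321 = \left(-579 - \frac{3}{52}\right) + 2321 = - \frac{30111}{52} + 2321 = \frac{90581}{52}$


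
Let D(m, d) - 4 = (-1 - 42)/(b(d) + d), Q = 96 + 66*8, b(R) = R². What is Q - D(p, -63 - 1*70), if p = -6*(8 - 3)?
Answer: 10884763/17556 ≈ 620.00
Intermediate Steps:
Q = 624 (Q = 96 + 528 = 624)
p = -30 (p = -6*5 = -30)
D(m, d) = 4 - 43/(d + d²) (D(m, d) = 4 + (-1 - 42)/(d² + d) = 4 - 43/(d + d²))
Q - D(p, -63 - 1*70) = 624 - (-43 + 4*(-63 - 1*70) + 4*(-63 - 1*70)²)/((-63 - 1*70)*(1 + (-63 - 1*70))) = 624 - (-43 + 4*(-63 - 70) + 4*(-63 - 70)²)/((-63 - 70)*(1 + (-63 - 70))) = 624 - (-43 + 4*(-133) + 4*(-133)²)/((-133)*(1 - 133)) = 624 - (-1)*(-43 - 532 + 4*17689)/(133*(-132)) = 624 - (-1)*(-1)*(-43 - 532 + 70756)/(133*132) = 624 - (-1)*(-1)*70181/(133*132) = 624 - 1*70181/17556 = 624 - 70181/17556 = 10884763/17556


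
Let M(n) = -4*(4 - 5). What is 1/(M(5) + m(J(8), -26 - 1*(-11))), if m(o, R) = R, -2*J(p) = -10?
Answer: -1/11 ≈ -0.090909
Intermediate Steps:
J(p) = 5 (J(p) = -½*(-10) = 5)
M(n) = 4 (M(n) = -4*(-1) = 4)
1/(M(5) + m(J(8), -26 - 1*(-11))) = 1/(4 + (-26 - 1*(-11))) = 1/(4 + (-26 + 11)) = 1/(4 - 15) = 1/(-11) = -1/11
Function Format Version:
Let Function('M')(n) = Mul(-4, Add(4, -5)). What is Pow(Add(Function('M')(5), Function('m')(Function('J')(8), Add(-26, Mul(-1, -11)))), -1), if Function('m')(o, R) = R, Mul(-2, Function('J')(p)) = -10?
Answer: Rational(-1, 11) ≈ -0.090909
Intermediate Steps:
Function('J')(p) = 5 (Function('J')(p) = Mul(Rational(-1, 2), -10) = 5)
Function('M')(n) = 4 (Function('M')(n) = Mul(-4, -1) = 4)
Pow(Add(Function('M')(5), Function('m')(Function('J')(8), Add(-26, Mul(-1, -11)))), -1) = Pow(Add(4, Add(-26, Mul(-1, -11))), -1) = Pow(Add(4, Add(-26, 11)), -1) = Pow(Add(4, -15), -1) = Pow(-11, -1) = Rational(-1, 11)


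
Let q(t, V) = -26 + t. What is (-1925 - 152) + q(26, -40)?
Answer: -2077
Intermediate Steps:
(-1925 - 152) + q(26, -40) = (-1925 - 152) + (-26 + 26) = -2077 + 0 = -2077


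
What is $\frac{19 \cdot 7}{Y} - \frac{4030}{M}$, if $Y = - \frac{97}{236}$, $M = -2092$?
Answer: $- \frac{32636393}{101462} \approx -321.66$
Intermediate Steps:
$Y = - \frac{97}{236}$ ($Y = \left(-97\right) \frac{1}{236} = - \frac{97}{236} \approx -0.41102$)
$\frac{19 \cdot 7}{Y} - \frac{4030}{M} = \frac{19 \cdot 7}{- \frac{97}{236}} - \frac{4030}{-2092} = 133 \left(- \frac{236}{97}\right) - - \frac{2015}{1046} = - \frac{31388}{97} + \frac{2015}{1046} = - \frac{32636393}{101462}$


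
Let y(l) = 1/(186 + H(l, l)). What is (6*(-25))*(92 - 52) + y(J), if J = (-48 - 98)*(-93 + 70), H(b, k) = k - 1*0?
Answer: -21263999/3544 ≈ -6000.0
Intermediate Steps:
H(b, k) = k (H(b, k) = k + 0 = k)
J = 3358 (J = -146*(-23) = 3358)
y(l) = 1/(186 + l)
(6*(-25))*(92 - 52) + y(J) = (6*(-25))*(92 - 52) + 1/(186 + 3358) = -150*40 + 1/3544 = -6000 + 1/3544 = -21263999/3544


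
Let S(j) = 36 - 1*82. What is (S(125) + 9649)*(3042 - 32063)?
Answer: -278688663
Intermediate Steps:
S(j) = -46 (S(j) = 36 - 82 = -46)
(S(125) + 9649)*(3042 - 32063) = (-46 + 9649)*(3042 - 32063) = 9603*(-29021) = -278688663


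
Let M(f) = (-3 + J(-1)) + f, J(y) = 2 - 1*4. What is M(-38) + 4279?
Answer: 4236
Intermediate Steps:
J(y) = -2 (J(y) = 2 - 4 = -2)
M(f) = -5 + f (M(f) = (-3 - 2) + f = -5 + f)
M(-38) + 4279 = (-5 - 38) + 4279 = -43 + 4279 = 4236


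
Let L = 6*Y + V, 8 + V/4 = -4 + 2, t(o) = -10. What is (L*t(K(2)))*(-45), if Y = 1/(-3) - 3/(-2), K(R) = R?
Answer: -14850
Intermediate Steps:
Y = 7/6 (Y = 1*(-1/3) - 3*(-1/2) = -1/3 + 3/2 = 7/6 ≈ 1.1667)
V = -40 (V = -32 + 4*(-4 + 2) = -32 + 4*(-2) = -32 - 8 = -40)
L = -33 (L = 6*(7/6) - 40 = 7 - 40 = -33)
(L*t(K(2)))*(-45) = -33*(-10)*(-45) = 330*(-45) = -14850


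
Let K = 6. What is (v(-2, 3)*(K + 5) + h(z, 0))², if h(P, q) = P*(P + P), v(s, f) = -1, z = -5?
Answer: 1521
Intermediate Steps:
h(P, q) = 2*P² (h(P, q) = P*(2*P) = 2*P²)
(v(-2, 3)*(K + 5) + h(z, 0))² = (-(6 + 5) + 2*(-5)²)² = (-1*11 + 2*25)² = (-11 + 50)² = 39² = 1521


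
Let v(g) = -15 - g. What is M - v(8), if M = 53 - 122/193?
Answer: 14546/193 ≈ 75.368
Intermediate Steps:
M = 10107/193 (M = 53 - 122/193 = 10107/193 ≈ 52.368)
M - v(8) = 10107/193 - (-15 - 1*8) = 10107/193 - (-15 - 8) = 10107/193 - 1*(-23) = 10107/193 + 23 = 14546/193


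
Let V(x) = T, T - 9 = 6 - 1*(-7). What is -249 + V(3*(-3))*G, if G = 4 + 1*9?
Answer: 37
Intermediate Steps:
T = 22 (T = 9 + (6 - 1*(-7)) = 9 + (6 + 7) = 9 + 13 = 22)
G = 13 (G = 4 + 9 = 13)
V(x) = 22
-249 + V(3*(-3))*G = -249 + 22*13 = -249 + 286 = 37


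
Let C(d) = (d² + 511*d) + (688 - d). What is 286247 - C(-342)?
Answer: 343015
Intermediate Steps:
C(d) = 688 + d² + 510*d
286247 - C(-342) = 286247 - (688 + (-342)² + 510*(-342)) = 286247 - (688 + 116964 - 174420) = 286247 - 1*(-56768) = 286247 + 56768 = 343015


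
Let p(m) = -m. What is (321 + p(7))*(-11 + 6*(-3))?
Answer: -9106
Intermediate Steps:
(321 + p(7))*(-11 + 6*(-3)) = (321 - 1*7)*(-11 + 6*(-3)) = (321 - 7)*(-11 - 18) = 314*(-29) = -9106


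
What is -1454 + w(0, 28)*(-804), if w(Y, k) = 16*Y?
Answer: -1454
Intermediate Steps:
-1454 + w(0, 28)*(-804) = -1454 + (16*0)*(-804) = -1454 + 0*(-804) = -1454 + 0 = -1454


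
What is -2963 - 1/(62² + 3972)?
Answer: -23158809/7816 ≈ -2963.0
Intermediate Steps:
-2963 - 1/(62² + 3972) = -2963 - 1/(3844 + 3972) = -2963 - 1/7816 = -23158809/7816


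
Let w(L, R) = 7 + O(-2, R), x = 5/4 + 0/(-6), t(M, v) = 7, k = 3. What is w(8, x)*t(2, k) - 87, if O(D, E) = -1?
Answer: -45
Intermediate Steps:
x = 5/4 (x = 5*(¼) + 0*(-⅙) = 5/4 + 0 = 5/4 ≈ 1.2500)
w(L, R) = 6 (w(L, R) = 7 - 1 = 6)
w(8, x)*t(2, k) - 87 = 6*7 - 87 = 42 - 87 = -45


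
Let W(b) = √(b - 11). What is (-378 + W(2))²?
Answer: 142875 - 2268*I ≈ 1.4288e+5 - 2268.0*I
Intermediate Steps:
W(b) = √(-11 + b)
(-378 + W(2))² = (-378 + √(-11 + 2))² = (-378 + √(-9))² = (-378 + 3*I)²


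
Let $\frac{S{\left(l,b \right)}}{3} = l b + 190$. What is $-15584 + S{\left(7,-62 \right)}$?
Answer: $-16316$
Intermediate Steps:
$S{\left(l,b \right)} = 570 + 3 b l$ ($S{\left(l,b \right)} = 3 \left(l b + 190\right) = 3 \left(b l + 190\right) = 3 \left(190 + b l\right) = 570 + 3 b l$)
$-15584 + S{\left(7,-62 \right)} = -15584 + \left(570 + 3 \left(-62\right) 7\right) = -15584 + \left(570 - 1302\right) = -15584 - 732 = -16316$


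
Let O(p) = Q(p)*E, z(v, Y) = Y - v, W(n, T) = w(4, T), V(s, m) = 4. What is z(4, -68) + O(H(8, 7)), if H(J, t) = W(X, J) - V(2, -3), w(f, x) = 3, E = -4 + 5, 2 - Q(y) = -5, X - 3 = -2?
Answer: -65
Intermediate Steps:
X = 1 (X = 3 - 2 = 1)
Q(y) = 7 (Q(y) = 2 - 1*(-5) = 2 + 5 = 7)
E = 1
W(n, T) = 3
H(J, t) = -1 (H(J, t) = 3 - 1*4 = 3 - 4 = -1)
O(p) = 7 (O(p) = 7*1 = 7)
z(4, -68) + O(H(8, 7)) = (-68 - 1*4) + 7 = (-68 - 4) + 7 = -72 + 7 = -65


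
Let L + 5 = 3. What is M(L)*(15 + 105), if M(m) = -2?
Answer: -240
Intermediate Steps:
L = -2 (L = -5 + 3 = -2)
M(L)*(15 + 105) = -2*(15 + 105) = -2*120 = -240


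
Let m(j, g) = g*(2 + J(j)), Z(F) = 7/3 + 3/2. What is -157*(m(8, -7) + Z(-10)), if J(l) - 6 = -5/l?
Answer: 180079/24 ≈ 7503.3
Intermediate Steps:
Z(F) = 23/6 (Z(F) = 7*(⅓) + 3*(½) = 7/3 + 3/2 = 23/6)
J(l) = 6 - 5/l
m(j, g) = g*(8 - 5/j) (m(j, g) = g*(2 + (6 - 5/j)) = g*(8 - 5/j))
-157*(m(8, -7) + Z(-10)) = -157*(-7*(-5 + 8*8)/8 + 23/6) = -157*(-7*⅛*(-5 + 64) + 23/6) = -157*(-7*⅛*59 + 23/6) = -157*(-413/8 + 23/6) = -157*(-1147/24) = 180079/24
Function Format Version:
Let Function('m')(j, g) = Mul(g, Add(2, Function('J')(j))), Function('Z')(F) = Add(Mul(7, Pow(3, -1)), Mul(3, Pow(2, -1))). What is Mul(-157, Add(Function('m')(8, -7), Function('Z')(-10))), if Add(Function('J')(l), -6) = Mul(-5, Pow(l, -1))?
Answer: Rational(180079, 24) ≈ 7503.3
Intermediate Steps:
Function('Z')(F) = Rational(23, 6) (Function('Z')(F) = Add(Mul(7, Rational(1, 3)), Mul(3, Rational(1, 2))) = Add(Rational(7, 3), Rational(3, 2)) = Rational(23, 6))
Function('J')(l) = Add(6, Mul(-5, Pow(l, -1)))
Function('m')(j, g) = Mul(g, Add(8, Mul(-5, Pow(j, -1)))) (Function('m')(j, g) = Mul(g, Add(2, Add(6, Mul(-5, Pow(j, -1))))) = Mul(g, Add(8, Mul(-5, Pow(j, -1)))))
Mul(-157, Add(Function('m')(8, -7), Function('Z')(-10))) = Mul(-157, Add(Mul(-7, Pow(8, -1), Add(-5, Mul(8, 8))), Rational(23, 6))) = Mul(-157, Add(Mul(-7, Rational(1, 8), Add(-5, 64)), Rational(23, 6))) = Mul(-157, Add(Mul(-7, Rational(1, 8), 59), Rational(23, 6))) = Mul(-157, Add(Rational(-413, 8), Rational(23, 6))) = Mul(-157, Rational(-1147, 24)) = Rational(180079, 24)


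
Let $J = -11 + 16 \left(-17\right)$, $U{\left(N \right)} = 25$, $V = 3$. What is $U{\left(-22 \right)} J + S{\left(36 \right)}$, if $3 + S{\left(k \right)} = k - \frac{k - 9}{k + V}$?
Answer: $- \frac{91555}{13} \approx -7042.7$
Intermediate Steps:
$J = -283$ ($J = -11 - 272 = -283$)
$S{\left(k \right)} = -3 + k - \frac{-9 + k}{3 + k}$ ($S{\left(k \right)} = -3 + \left(k - \frac{k - 9}{k + 3}\right) = -3 + \left(k - \frac{-9 + k}{3 + k}\right) = -3 + k - \frac{-9 + k}{3 + k}$)
$U{\left(-22 \right)} J + S{\left(36 \right)} = 25 \left(-283\right) + \frac{36 \left(-1 + 36\right)}{3 + 36} = -7075 + 36 \cdot \frac{1}{39} \cdot 35 = -7075 + \frac{420}{13} = - \frac{91555}{13}$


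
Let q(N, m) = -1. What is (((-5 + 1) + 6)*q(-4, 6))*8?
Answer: -16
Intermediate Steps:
(((-5 + 1) + 6)*q(-4, 6))*8 = (((-5 + 1) + 6)*(-1))*8 = ((-4 + 6)*(-1))*8 = (2*(-1))*8 = -2*8 = -16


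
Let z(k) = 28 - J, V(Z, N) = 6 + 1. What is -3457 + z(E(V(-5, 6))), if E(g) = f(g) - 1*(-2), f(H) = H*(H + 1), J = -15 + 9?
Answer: -3423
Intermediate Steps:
J = -6
f(H) = H*(1 + H)
V(Z, N) = 7
E(g) = 2 + g*(1 + g) (E(g) = g*(1 + g) - 1*(-2) = g*(1 + g) + 2 = 2 + g*(1 + g))
z(k) = 34 (z(k) = 28 - 1*(-6) = 28 + 6 = 34)
-3457 + z(E(V(-5, 6))) = -3457 + 34 = -3423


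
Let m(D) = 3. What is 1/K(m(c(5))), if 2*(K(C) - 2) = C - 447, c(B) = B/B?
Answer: -1/220 ≈ -0.0045455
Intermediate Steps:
c(B) = 1
K(C) = -443/2 + C/2 (K(C) = 2 + (C - 447)/2 = 2 + (-447 + C)/2 = 2 + (-447/2 + C/2) = -443/2 + C/2)
1/K(m(c(5))) = 1/(-443/2 + (1/2)*3) = 1/(-443/2 + 3/2) = 1/(-220) = -1/220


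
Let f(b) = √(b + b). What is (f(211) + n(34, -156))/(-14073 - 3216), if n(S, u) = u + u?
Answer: 104/5763 - √422/17289 ≈ 0.016858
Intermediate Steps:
f(b) = √2*√b (f(b) = √(2*b) = √2*√b)
n(S, u) = 2*u
(f(211) + n(34, -156))/(-14073 - 3216) = (√2*√211 + 2*(-156))/(-14073 - 3216) = (√422 - 312)/(-17289) = (-312 + √422)*(-1/17289) = 104/5763 - √422/17289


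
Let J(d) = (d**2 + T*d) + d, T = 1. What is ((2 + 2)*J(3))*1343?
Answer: 80580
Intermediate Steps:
J(d) = d**2 + 2*d (J(d) = (d**2 + 1*d) + d = (d**2 + d) + d = (d + d**2) + d = d**2 + 2*d)
((2 + 2)*J(3))*1343 = ((2 + 2)*(3*(2 + 3)))*1343 = (4*(3*5))*1343 = (4*15)*1343 = 60*1343 = 80580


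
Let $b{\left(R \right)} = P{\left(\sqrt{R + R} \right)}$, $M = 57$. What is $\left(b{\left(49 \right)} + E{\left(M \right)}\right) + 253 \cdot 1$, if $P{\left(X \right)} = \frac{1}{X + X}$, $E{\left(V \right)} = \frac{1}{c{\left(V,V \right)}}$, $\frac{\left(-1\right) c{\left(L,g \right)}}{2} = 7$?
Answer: $\frac{3541}{14} + \frac{\sqrt{2}}{28} \approx 252.98$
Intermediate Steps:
$c{\left(L,g \right)} = -14$ ($c{\left(L,g \right)} = \left(-2\right) 7 = -14$)
$E{\left(V \right)} = - \frac{1}{14}$ ($E{\left(V \right)} = \frac{1}{-14} = - \frac{1}{14}$)
$P{\left(X \right)} = \frac{1}{2 X}$
$b{\left(R \right)} = \frac{\sqrt{2}}{4 \sqrt{R}}$ ($b{\left(R \right)} = \frac{1}{2 \sqrt{R + R}} = \frac{1}{2 \sqrt{2 R}} = \frac{1}{2 \sqrt{2} \sqrt{R}} = \frac{\frac{1}{2} \sqrt{2} \frac{1}{\sqrt{R}}}{2} = \frac{\sqrt{2}}{4 \sqrt{R}}$)
$\left(b{\left(49 \right)} + E{\left(M \right)}\right) + 253 \cdot 1 = \left(\frac{\sqrt{2}}{4 \cdot 7} - \frac{1}{14}\right) + 253 \cdot 1 = \left(\frac{1}{4} \sqrt{2} \cdot \frac{1}{7} - \frac{1}{14}\right) + 253 = \left(\frac{\sqrt{2}}{28} - \frac{1}{14}\right) + 253 = \left(- \frac{1}{14} + \frac{\sqrt{2}}{28}\right) + 253 = \frac{3541}{14} + \frac{\sqrt{2}}{28}$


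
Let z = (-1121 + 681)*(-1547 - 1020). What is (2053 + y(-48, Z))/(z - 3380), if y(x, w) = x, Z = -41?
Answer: 401/225220 ≈ 0.0017805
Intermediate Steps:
z = 1129480 (z = -440*(-2567) = 1129480)
(2053 + y(-48, Z))/(z - 3380) = (2053 - 48)/(1129480 - 3380) = 2005/1126100 = 2005*(1/1126100) = 401/225220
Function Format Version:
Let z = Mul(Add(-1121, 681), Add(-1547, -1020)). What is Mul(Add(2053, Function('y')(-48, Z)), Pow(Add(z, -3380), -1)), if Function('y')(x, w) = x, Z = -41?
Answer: Rational(401, 225220) ≈ 0.0017805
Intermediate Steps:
z = 1129480 (z = Mul(-440, -2567) = 1129480)
Mul(Add(2053, Function('y')(-48, Z)), Pow(Add(z, -3380), -1)) = Mul(Add(2053, -48), Pow(Add(1129480, -3380), -1)) = Mul(2005, Pow(1126100, -1)) = Mul(2005, Rational(1, 1126100)) = Rational(401, 225220)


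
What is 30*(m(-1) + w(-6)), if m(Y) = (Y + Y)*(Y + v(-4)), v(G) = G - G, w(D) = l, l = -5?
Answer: -90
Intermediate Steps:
w(D) = -5
v(G) = 0
m(Y) = 2*Y² (m(Y) = (Y + Y)*(Y + 0) = (2*Y)*Y = 2*Y²)
30*(m(-1) + w(-6)) = 30*(2*(-1)² - 5) = 30*(2*1 - 5) = 30*(2 - 5) = 30*(-3) = -90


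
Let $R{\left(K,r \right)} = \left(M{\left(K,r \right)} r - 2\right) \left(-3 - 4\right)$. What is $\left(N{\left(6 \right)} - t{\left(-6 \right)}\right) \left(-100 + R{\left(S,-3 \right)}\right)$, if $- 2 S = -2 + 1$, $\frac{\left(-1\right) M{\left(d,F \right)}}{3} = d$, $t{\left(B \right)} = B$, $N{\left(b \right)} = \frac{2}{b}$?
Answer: $- \frac{4465}{6} \approx -744.17$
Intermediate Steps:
$M{\left(d,F \right)} = - 3 d$
$S = \frac{1}{2}$ ($S = - \frac{-2 + 1}{2} = \left(- \frac{1}{2}\right) \left(-1\right) = \frac{1}{2} \approx 0.5$)
$R{\left(K,r \right)} = 14 + 21 K r$ ($R{\left(K,r \right)} = \left(- 3 K r - 2\right) \left(-3 - 4\right) = \left(- 3 K r - 2\right) \left(-7\right) = \left(-2 - 3 K r\right) \left(-7\right) = 14 + 21 K r$)
$\left(N{\left(6 \right)} - t{\left(-6 \right)}\right) \left(-100 + R{\left(S,-3 \right)}\right) = \left(\frac{2}{6} - -6\right) \left(-100 + \left(14 + 21 \cdot \frac{1}{2} \left(-3\right)\right)\right) = \left(2 \cdot \frac{1}{6} + 6\right) \left(-100 + \left(14 - \frac{63}{2}\right)\right) = \left(\frac{1}{3} + 6\right) \left(-100 - \frac{35}{2}\right) = \frac{19}{3} \left(- \frac{235}{2}\right) = - \frac{4465}{6}$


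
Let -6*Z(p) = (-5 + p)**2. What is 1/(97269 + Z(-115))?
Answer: 1/94869 ≈ 1.0541e-5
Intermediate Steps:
Z(p) = -(-5 + p)**2/6
1/(97269 + Z(-115)) = 1/(97269 - (-5 - 115)**2/6) = 1/(97269 - 1/6*(-120)**2) = 1/(97269 - 1/6*14400) = 1/(97269 - 2400) = 1/94869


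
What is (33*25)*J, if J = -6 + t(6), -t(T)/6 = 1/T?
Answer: -5775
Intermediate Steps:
t(T) = -6/T
J = -7 (J = -6 - 6/6 = -6 - 6*⅙ = -6 - 1 = -7)
(33*25)*J = (33*25)*(-7) = 825*(-7) = -5775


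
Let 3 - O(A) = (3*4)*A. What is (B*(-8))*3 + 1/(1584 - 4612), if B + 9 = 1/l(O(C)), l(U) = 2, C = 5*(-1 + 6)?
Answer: 617711/3028 ≈ 204.00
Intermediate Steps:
C = 25 (C = 5*5 = 25)
O(A) = 3 - 12*A (O(A) = 3 - 3*4*A = 3 - 12*A)
B = -17/2 (B = -9 + 1/2 = -9 + ½ = -17/2 ≈ -8.5000)
(B*(-8))*3 + 1/(1584 - 4612) = -17/2*(-8)*3 + 1/(1584 - 4612) = 68*3 + 1/(-3028) = 204 - 1/3028 = 617711/3028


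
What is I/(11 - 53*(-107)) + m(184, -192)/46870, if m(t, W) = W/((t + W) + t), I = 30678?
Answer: 1318049023/244122395 ≈ 5.3991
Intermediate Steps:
m(t, W) = W/(W + 2*t) (m(t, W) = W/((W + t) + t) = W/(W + 2*t))
I/(11 - 53*(-107)) + m(184, -192)/46870 = 30678/(11 - 53*(-107)) - 192/(-192 + 2*184)/46870 = 30678/(11 + 5671) - 192/(-192 + 368)*(1/46870) = 30678/5682 - 192/176*(1/46870) = 30678*(1/5682) - 192*1/176*(1/46870) = 5113/947 - 12/11*1/46870 = 5113/947 - 6/257785 = 1318049023/244122395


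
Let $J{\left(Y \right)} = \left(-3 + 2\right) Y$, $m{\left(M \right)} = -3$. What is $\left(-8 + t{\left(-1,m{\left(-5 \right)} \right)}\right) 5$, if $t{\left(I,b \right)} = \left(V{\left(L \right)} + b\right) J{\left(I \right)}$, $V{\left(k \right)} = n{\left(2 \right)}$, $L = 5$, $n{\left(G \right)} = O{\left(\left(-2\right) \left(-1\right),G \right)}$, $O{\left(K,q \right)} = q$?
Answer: $-45$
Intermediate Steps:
$n{\left(G \right)} = G$
$J{\left(Y \right)} = - Y$
$V{\left(k \right)} = 2$
$t{\left(I,b \right)} = - I \left(2 + b\right)$ ($t{\left(I,b \right)} = \left(2 + b\right) \left(- I\right) = - I \left(2 + b\right)$)
$\left(-8 + t{\left(-1,m{\left(-5 \right)} \right)}\right) 5 = \left(-8 - - (2 - 3)\right) 5 = \left(-8 - \left(-1\right) \left(-1\right)\right) 5 = \left(-8 - 1\right) 5 = \left(-9\right) 5 = -45$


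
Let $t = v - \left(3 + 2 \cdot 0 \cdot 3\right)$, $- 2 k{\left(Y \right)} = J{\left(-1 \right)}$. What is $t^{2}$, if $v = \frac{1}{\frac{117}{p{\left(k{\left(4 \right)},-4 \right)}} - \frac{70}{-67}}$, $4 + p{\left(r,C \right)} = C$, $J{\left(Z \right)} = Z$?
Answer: $\frac{500551129}{52983841} \approx 9.4472$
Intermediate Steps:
$k{\left(Y \right)} = \frac{1}{2}$ ($k{\left(Y \right)} = \left(- \frac{1}{2}\right) \left(-1\right) = \frac{1}{2}$)
$p{\left(r,C \right)} = -4 + C$
$v = - \frac{536}{7279}$ ($v = \frac{1}{\frac{117}{-4 - 4} - \frac{70}{-67}} = \frac{1}{\frac{117}{-8} - - \frac{70}{67}} = \frac{1}{117 \left(- \frac{1}{8}\right) + \frac{70}{67}} = \frac{1}{- \frac{117}{8} + \frac{70}{67}} = \frac{1}{- \frac{7279}{536}} = - \frac{536}{7279} \approx -0.073637$)
$t = - \frac{22373}{7279}$ ($t = - \frac{536}{7279} - \left(3 + 2 \cdot 0 \cdot 3\right) = - \frac{536}{7279} - \left(3 + 2 \cdot 0\right) = - \frac{536}{7279} - \left(3 + 0\right) = - \frac{536}{7279} - 3 = - \frac{22373}{7279} \approx -3.0736$)
$t^{2} = \left(- \frac{22373}{7279}\right)^{2} = \frac{500551129}{52983841}$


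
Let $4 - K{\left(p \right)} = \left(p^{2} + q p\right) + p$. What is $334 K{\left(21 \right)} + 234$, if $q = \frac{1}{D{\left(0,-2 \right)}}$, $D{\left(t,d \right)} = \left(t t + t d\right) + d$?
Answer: $-149231$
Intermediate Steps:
$D{\left(t,d \right)} = d + t^{2} + d t$ ($D{\left(t,d \right)} = \left(t^{2} + d t\right) + d = d + t^{2} + d t$)
$q = - \frac{1}{2}$ ($q = \frac{1}{-2 + 0^{2} - 0} = \frac{1}{-2 + 0 + 0} = \frac{1}{-2} = - \frac{1}{2} \approx -0.5$)
$K{\left(p \right)} = 4 - p^{2} - \frac{p}{2}$ ($K{\left(p \right)} = 4 - \left(\left(p^{2} - \frac{p}{2}\right) + p\right) = 4 - \left(p^{2} + \frac{p}{2}\right) = 4 - p^{2} - \frac{p}{2}$)
$334 K{\left(21 \right)} + 234 = 334 \left(4 - 21^{2} - \frac{21}{2}\right) + 234 = 334 \left(4 - 441 - \frac{21}{2}\right) + 234 = 334 \left(- \frac{895}{2}\right) + 234 = -149465 + 234 = -149231$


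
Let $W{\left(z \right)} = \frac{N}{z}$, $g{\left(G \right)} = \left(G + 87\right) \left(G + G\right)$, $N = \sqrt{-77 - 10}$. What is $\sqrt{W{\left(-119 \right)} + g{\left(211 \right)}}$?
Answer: $\frac{\sqrt{1780830716 - 119 i \sqrt{87}}}{119} \approx 354.62 - 0.00011051 i$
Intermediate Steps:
$N = i \sqrt{87}$ ($N = \sqrt{-87} = i \sqrt{87} \approx 9.3274 i$)
$g{\left(G \right)} = 2 G \left(87 + G\right)$ ($g{\left(G \right)} = \left(87 + G\right) 2 G = 2 G \left(87 + G\right)$)
$W{\left(z \right)} = \frac{i \sqrt{87}}{z}$
$\sqrt{W{\left(-119 \right)} + g{\left(211 \right)}} = \sqrt{\frac{i \sqrt{87}}{-119} + 2 \cdot 211 \left(87 + 211\right)} = \sqrt{i \sqrt{87} \left(- \frac{1}{119}\right) + 2 \cdot 211 \cdot 298} = \sqrt{- \frac{i \sqrt{87}}{119} + 125756} = \sqrt{125756 - \frac{i \sqrt{87}}{119}}$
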